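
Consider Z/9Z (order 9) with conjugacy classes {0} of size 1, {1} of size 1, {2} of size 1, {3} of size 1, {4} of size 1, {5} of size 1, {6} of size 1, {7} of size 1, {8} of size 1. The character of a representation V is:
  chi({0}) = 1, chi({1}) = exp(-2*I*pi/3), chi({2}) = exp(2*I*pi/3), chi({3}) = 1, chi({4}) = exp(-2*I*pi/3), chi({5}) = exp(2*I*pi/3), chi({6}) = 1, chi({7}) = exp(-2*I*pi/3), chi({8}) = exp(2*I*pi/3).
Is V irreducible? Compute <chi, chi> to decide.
Irreducible: <chi, chi> = 1.

<chi, chi> = (1/|G|) sum_C |C| * |chi(C)|^2 = (1/9)[1*|1|^2 + 1*|exp(-2*I*pi/3)|^2 + 1*|exp(2*I*pi/3)|^2 + 1*|1|^2 + 1*|exp(-2*I*pi/3)|^2 + 1*|exp(2*I*pi/3)|^2 + 1*|1|^2 + 1*|exp(-2*I*pi/3)|^2 + 1*|exp(2*I*pi/3)|^2]
  = (1/9)[(1) + (1) + (1) + (1) + (1) + (1) + (1) + (1) + (1)] = 9/9 = 1.
(Exp terms are combined using exp(i*s)*conj(exp(i*t)) = exp(i*(s-t)), and sums of them are collapsed using the identity that for every m > 1 the m distinct m-th roots of unity sum to 0, e.g. 1 + exp(2*I*pi/3) + exp(-2*I*pi/3) = 0.)
A character is irreducible iff <chi, chi> = 1, so this representation is irreducible.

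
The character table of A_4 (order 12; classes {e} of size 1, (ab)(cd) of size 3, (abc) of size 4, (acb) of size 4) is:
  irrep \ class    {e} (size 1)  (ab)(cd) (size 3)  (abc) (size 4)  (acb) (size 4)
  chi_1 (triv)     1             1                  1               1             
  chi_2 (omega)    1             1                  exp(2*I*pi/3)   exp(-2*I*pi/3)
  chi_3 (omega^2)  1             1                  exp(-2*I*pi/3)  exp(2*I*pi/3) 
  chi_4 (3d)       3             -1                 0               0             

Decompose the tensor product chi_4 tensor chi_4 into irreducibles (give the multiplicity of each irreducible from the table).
chi_4 tensor chi_4 = chi_1 + chi_2 + chi_3 + 2*chi_4 (all other irreducibles have multiplicity 0).

Justification: The character of a tensor product is the pointwise product (chi_4 * chi_4)(C) = chi_4(C) * chi_4(C):
  {e}: (3)*(3), (ab)(cd): (-1)*(-1), (abc): (0)*(0), (acb): (0)*(0)
so (chi_4 * chi_4) takes values
  {e} -> 9, (ab)(cd) -> 1, (abc) -> 0, (acb) -> 0.
Now take the inner product of this character with each irreducible chi from the table, <chi_4*chi_4, chi> = (1/12) sum_C |C| (chi_4*chi_4)(C) conj(chi(C)):
  <chi_4*chi_4, chi_1> = (1/12)[1*(9)*conj(1) + 3*(1)*conj(1) + 4*(0)*conj(1) + 4*(0)*conj(1)]
      = (1/12)[(9) + (3) + (0) + (0)] = 12/12 = 1
  <chi_4*chi_4, chi_2> = (1/12)[1*(9)*conj(1) + 3*(1)*conj(1) + 4*(0)*conj(exp(2*I*pi/3)) + 4*(0)*conj(exp(-2*I*pi/3))]
      = (1/12)[(9) + (3) + (0) + (0)] = 12/12 = 1
  <chi_4*chi_4, chi_3> = (1/12)[1*(9)*conj(1) + 3*(1)*conj(1) + 4*(0)*conj(exp(-2*I*pi/3)) + 4*(0)*conj(exp(2*I*pi/3))]
      = (1/12)[(9) + (3) + (0) + (0)] = 12/12 = 1
  <chi_4*chi_4, chi_4> = (1/12)[1*(9)*conj(3) + 3*(1)*conj(-1) + 4*(0)*conj(0) + 4*(0)*conj(0)]
      = (1/12)[(27) + (-3) + (0) + (0)] = 24/12 = 2
(Exp terms are combined using exp(i*s)*conj(exp(i*t)) = exp(i*(s-t)), and sums of them are collapsed using the identity that for every m > 1 the m distinct m-th roots of unity sum to 0, e.g. 1 + exp(2*I*pi/3) + exp(-2*I*pi/3) = 0.)
Hence the multiplicities are chi_1: 1, chi_2: 1, chi_3: 1, chi_4: 2. Dimension check: dim(chi_4)*dim(chi_4) = 3*3 = 9 and sum (mult * dim) = 1*1 + 1*1 + 1*1 + 2*3 = 9.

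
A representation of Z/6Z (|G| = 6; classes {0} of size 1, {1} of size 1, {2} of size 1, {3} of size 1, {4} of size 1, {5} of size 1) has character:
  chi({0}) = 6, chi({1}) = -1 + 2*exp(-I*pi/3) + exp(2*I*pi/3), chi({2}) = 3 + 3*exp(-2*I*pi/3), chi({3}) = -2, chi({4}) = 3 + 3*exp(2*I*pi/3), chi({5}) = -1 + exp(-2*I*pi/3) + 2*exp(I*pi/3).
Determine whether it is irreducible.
Not irreducible (reducible): <chi, chi> = 10 > 1.

Solution. <chi, chi> = (1/|G|) sum_C |C| * |chi(C)|^2 = (1/6)[1*|6|^2 + 1*|-1 + 2*exp(-I*pi/3) + exp(2*I*pi/3)|^2 + 1*|3 + 3*exp(-2*I*pi/3)|^2 + 1*|-2|^2 + 1*|3 + 3*exp(2*I*pi/3)|^2 + 1*|-1 + exp(-2*I*pi/3) + 2*exp(I*pi/3)|^2]
  = (1/6)[(36) + (1) + (9) + (4) + (9) + (1)] = 60/6 = 10.
(Exp terms are combined using exp(i*s)*conj(exp(i*t)) = exp(i*(s-t)), and sums of them are collapsed using the identity that for every m > 1 the m distinct m-th roots of unity sum to 0, e.g. 1 + exp(2*I*pi/3) + exp(-2*I*pi/3) = 0.)
A character is irreducible iff <chi, chi> = 1, so this representation is reducible.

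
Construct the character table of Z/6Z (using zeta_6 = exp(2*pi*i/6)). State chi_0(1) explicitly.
Character table of Z/6Z (irreps indexed chi_0,...,chi_5 with chi_k(m) = zeta_6^(k*m), zeta_6 = exp(2*pi*i/6)):
  irrep \ class  {0} (size 1)  {1} (size 1)    {2} (size 1)    {3} (size 1)  {4} (size 1)    {5} (size 1)  
  chi_0          1             1               1               1             1               1             
  chi_1          1             exp(I*pi/3)     exp(2*I*pi/3)   -1            exp(-2*I*pi/3)  exp(-I*pi/3)  
  chi_2          1             exp(2*I*pi/3)   exp(-2*I*pi/3)  1             exp(2*I*pi/3)   exp(-2*I*pi/3)
  chi_3          1             -1              1               -1            1               -1            
  chi_4          1             exp(-2*I*pi/3)  exp(2*I*pi/3)   1             exp(-2*I*pi/3)  exp(2*I*pi/3) 
  chi_5          1             exp(-I*pi/3)    exp(-2*I*pi/3)  -1            exp(2*I*pi/3)   exp(I*pi/3)   

Spot check: chi_0(1) = zeta_6^(0*1) = zeta_6^0 = 1.

Reasoning: Z/6Z is abelian, so all 6 irreducible complex representations are 1-dimensional. They are given by chi_k(m) = zeta_6^(k*m) for k = 0,...,5. Row orthogonality: sum_m chi_k(m) conj(chi_l(m)) = 6 * [k = l].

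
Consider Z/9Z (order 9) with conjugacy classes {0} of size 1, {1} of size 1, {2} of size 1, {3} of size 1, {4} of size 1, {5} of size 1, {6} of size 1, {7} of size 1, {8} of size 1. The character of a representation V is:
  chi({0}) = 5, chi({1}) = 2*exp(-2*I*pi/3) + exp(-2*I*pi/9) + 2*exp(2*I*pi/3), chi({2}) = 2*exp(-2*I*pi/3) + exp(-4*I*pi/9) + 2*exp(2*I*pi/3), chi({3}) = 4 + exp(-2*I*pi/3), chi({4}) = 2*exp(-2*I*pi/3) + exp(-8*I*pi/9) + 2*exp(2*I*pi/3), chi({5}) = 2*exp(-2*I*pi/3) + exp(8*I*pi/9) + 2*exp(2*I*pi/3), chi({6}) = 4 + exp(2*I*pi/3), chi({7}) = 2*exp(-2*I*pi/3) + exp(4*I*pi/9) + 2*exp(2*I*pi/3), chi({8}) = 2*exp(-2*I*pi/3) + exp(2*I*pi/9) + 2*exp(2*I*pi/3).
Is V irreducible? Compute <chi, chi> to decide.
Not irreducible (reducible): <chi, chi> = 9 > 1.

Working: <chi, chi> = (1/|G|) sum_C |C| * |chi(C)|^2 = (1/9)[1*|5|^2 + 1*|2*exp(-2*I*pi/3) + exp(-2*I*pi/9) + 2*exp(2*I*pi/3)|^2 + 1*|2*exp(-2*I*pi/3) + exp(-4*I*pi/9) + 2*exp(2*I*pi/3)|^2 + 1*|4 + exp(-2*I*pi/3)|^2 + 1*|2*exp(-2*I*pi/3) + exp(-8*I*pi/9) + 2*exp(2*I*pi/3)|^2 + 1*|2*exp(-2*I*pi/3) + exp(8*I*pi/9) + 2*exp(2*I*pi/3)|^2 + 1*|4 + exp(2*I*pi/3)|^2 + 1*|2*exp(-2*I*pi/3) + exp(4*I*pi/9) + 2*exp(2*I*pi/3)|^2 + 1*|2*exp(-2*I*pi/3) + exp(2*I*pi/9) + 2*exp(2*I*pi/3)|^2]
  = (1/9)[(25) + (9 + 4*exp(-2*I*pi/3) + 2*exp(-4*I*pi/9) + 2*exp(-8*I*pi/9) + 2*exp(8*I*pi/9) + 2*exp(4*I*pi/9) + 4*exp(2*I*pi/3)) + (9 + 4*exp(-2*I*pi/3) + 2*exp(-2*I*pi/9) + 2*exp(-8*I*pi/9) + 2*exp(8*I*pi/9) + 2*exp(2*I*pi/9) + 4*exp(2*I*pi/3)) + (13) + (9 + 4*exp(-2*I*pi/3) + 2*exp(-4*I*pi/9) + 2*exp(-2*I*pi/9) + 2*exp(2*I*pi/9) + 2*exp(4*I*pi/9) + 4*exp(2*I*pi/3)) + (9 + 4*exp(-2*I*pi/3) + 2*exp(-4*I*pi/9) + 2*exp(-2*I*pi/9) + 2*exp(2*I*pi/9) + 2*exp(4*I*pi/9) + 4*exp(2*I*pi/3)) + (13) + (9 + 4*exp(-2*I*pi/3) + 2*exp(-2*I*pi/9) + 2*exp(-8*I*pi/9) + 2*exp(8*I*pi/9) + 2*exp(2*I*pi/9) + 4*exp(2*I*pi/3)) + (9 + 4*exp(-2*I*pi/3) + 2*exp(-4*I*pi/9) + 2*exp(-8*I*pi/9) + 2*exp(8*I*pi/9) + 2*exp(4*I*pi/9) + 4*exp(2*I*pi/3))] = 81/9 = 9.
(Exp terms are combined using exp(i*s)*conj(exp(i*t)) = exp(i*(s-t)), and sums of them are collapsed using the identity that for every m > 1 the m distinct m-th roots of unity sum to 0, e.g. 1 + exp(2*I*pi/3) + exp(-2*I*pi/3) = 0.)
A character is irreducible iff <chi, chi> = 1, so this representation is reducible.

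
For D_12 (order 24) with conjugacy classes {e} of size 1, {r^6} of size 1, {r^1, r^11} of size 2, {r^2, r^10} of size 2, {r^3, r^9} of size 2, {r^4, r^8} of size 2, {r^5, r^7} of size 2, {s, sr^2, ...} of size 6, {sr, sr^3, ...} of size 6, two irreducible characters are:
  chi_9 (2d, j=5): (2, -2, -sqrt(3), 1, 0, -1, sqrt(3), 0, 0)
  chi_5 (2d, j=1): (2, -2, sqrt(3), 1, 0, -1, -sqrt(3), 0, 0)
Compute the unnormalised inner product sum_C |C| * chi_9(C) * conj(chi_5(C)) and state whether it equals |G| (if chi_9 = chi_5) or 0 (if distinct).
Sum = 0; so <chi_9, chi_5> = 0 (distinct irreducibles are orthogonal).

Compute term by term over conjugacy classes (|C| * chi_9(C) * conj(chi_5(C))):
  1*(2)*conj(2) + 1*(-2)*conj(-2) + 2*(-sqrt(3))*conj(sqrt(3)) + 2*(1)*conj(1) + 2*(0)*conj(0) + 2*(-1)*conj(-1) + 2*(sqrt(3))*conj(-sqrt(3)) + 6*(0)*conj(0) + 6*(0)*conj(0)
  = (4) + (4) + (-6) + (2) + (0) + (2) + (-6) + (0) + (0)
  = 0.
Dividing by |G| = 24 gives 0/24 = 0, matching the row-orthogonality relation <chi_9, chi_5> = [chi_9 = chi_5].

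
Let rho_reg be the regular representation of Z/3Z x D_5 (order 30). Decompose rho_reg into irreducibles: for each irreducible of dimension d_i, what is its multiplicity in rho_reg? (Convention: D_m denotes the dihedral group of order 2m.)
Each irreducible V_i of dimension d_i appears with multiplicity d_i, i.e. rho_reg = (direct sum over all irreducibles V_i) d_i V_i. The irreducible dimensions for Z/3Z x D_5 are 1, 1, 1, 1, 1, 1, 2, 2, 2, 2, 2, 2: 6 irreducibles of dimension 1, each with multiplicity 1; 6 irreducibles of dimension 2, each with multiplicity 2. Total dimension 6*1*1 + 6*2*2 = 30 = |G|.

Working: General theorem: in the regular representation of a finite group G, each irreducible appears with multiplicity equal to its dimension. Check: dim(rho_reg) = sum d_i^2 = 1 + 1 + 1 + 1 + 1 + 1 + 4 + 4 + 4 + 4 + 4 + 4 = 30 = |G|.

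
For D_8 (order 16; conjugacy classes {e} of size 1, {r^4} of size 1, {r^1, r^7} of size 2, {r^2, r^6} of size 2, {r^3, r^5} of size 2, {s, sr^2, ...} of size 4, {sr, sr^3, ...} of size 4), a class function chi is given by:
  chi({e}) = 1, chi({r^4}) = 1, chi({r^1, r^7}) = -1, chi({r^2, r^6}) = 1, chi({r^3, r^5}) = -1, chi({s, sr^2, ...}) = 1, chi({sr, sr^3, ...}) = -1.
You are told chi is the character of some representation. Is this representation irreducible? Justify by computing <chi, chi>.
Irreducible: <chi, chi> = 1.

Why: <chi, chi> = (1/|G|) sum_C |C| * |chi(C)|^2 = (1/16)[1*|1|^2 + 1*|1|^2 + 2*|-1|^2 + 2*|1|^2 + 2*|-1|^2 + 4*|1|^2 + 4*|-1|^2]
  = (1/16)[(1) + (1) + (2) + (2) + (2) + (4) + (4)] = 16/16 = 1.
A character is irreducible iff <chi, chi> = 1, so this representation is irreducible.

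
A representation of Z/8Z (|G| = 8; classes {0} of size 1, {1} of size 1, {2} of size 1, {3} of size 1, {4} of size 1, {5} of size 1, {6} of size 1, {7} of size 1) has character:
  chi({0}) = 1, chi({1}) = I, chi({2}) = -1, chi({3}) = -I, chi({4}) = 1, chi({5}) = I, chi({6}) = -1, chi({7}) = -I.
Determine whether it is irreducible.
Irreducible: <chi, chi> = 1.

Solution. <chi, chi> = (1/|G|) sum_C |C| * |chi(C)|^2 = (1/8)[1*|1|^2 + 1*|I|^2 + 1*|-1|^2 + 1*|-I|^2 + 1*|1|^2 + 1*|I|^2 + 1*|-1|^2 + 1*|-I|^2]
  = (1/8)[(1) + (1) + (1) + (1) + (1) + (1) + (1) + (1)] = 8/8 = 1.
(Exp terms are combined using exp(i*s)*conj(exp(i*t)) = exp(i*(s-t)), and sums of them are collapsed using the identity that for every m > 1 the m distinct m-th roots of unity sum to 0, e.g. 1 + exp(2*I*pi/3) + exp(-2*I*pi/3) = 0.)
A character is irreducible iff <chi, chi> = 1, so this representation is irreducible.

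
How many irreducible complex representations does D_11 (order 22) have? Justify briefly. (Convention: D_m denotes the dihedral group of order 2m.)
7

Solution. The number of irreducible complex representations of a finite group equals its number of conjugacy classes. D_11 has 7 conjugacy classes ((n+3)/2 for n odd), so D_11 (order 22) has exactly 7 irreducible complex representations.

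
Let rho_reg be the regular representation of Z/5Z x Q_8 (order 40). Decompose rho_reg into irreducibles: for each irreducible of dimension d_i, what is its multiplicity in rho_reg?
Each irreducible V_i of dimension d_i appears with multiplicity d_i, i.e. rho_reg = (direct sum over all irreducibles V_i) d_i V_i. The irreducible dimensions for Z/5Z x Q_8 are 1, 1, 1, 1, 1, 1, 1, 1, 1, 1, 1, 1, 1, 1, 1, 1, 1, 1, 1, 1, 2, 2, 2, 2, 2: 20 irreducibles of dimension 1, each with multiplicity 1; 5 irreducibles of dimension 2, each with multiplicity 2. Total dimension 20*1*1 + 5*2*2 = 40 = |G|.

Working: General theorem: in the regular representation of a finite group G, each irreducible appears with multiplicity equal to its dimension. Check: dim(rho_reg) = sum d_i^2 = 1 + 1 + 1 + 1 + 1 + 1 + 1 + 1 + 1 + 1 + 1 + 1 + 1 + 1 + 1 + 1 + 1 + 1 + 1 + 1 + 4 + 4 + 4 + 4 + 4 = 40 = |G|.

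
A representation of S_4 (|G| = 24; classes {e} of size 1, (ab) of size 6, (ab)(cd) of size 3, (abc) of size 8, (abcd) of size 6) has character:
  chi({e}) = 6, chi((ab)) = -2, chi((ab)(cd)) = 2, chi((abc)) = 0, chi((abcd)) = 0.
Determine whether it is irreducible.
Not irreducible (reducible): <chi, chi> = 3 > 1.

Argument: <chi, chi> = (1/|G|) sum_C |C| * |chi(C)|^2 = (1/24)[1*|6|^2 + 6*|-2|^2 + 3*|2|^2 + 8*|0|^2 + 6*|0|^2]
  = (1/24)[(36) + (24) + (12) + (0) + (0)] = 72/24 = 3.
A character is irreducible iff <chi, chi> = 1, so this representation is reducible.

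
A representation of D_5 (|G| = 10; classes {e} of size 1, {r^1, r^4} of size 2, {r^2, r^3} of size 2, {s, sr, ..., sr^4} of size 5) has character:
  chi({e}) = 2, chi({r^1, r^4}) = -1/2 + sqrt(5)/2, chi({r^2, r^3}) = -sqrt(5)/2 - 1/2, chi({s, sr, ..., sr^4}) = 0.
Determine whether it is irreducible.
Irreducible: <chi, chi> = 1.

Argument: <chi, chi> = (1/|G|) sum_C |C| * |chi(C)|^2 = (1/10)[1*|2|^2 + 2*|-1/2 + sqrt(5)/2|^2 + 2*|-sqrt(5)/2 - 1/2|^2 + 5*|0|^2]
  = (1/10)[(4) + (3 - sqrt(5)) + (sqrt(5) + 3) + (0)] = 10/10 = 1.
A character is irreducible iff <chi, chi> = 1, so this representation is irreducible.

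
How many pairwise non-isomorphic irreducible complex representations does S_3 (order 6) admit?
3

Explanation: The number of irreducible complex representations of a finite group equals its number of conjugacy classes. Conjugacy classes in S_3 correspond to cycle types, i.e. partitions of 3; there are p(3) = 3 of them, so S_3 (order 6) has exactly 3 irreducible complex representations.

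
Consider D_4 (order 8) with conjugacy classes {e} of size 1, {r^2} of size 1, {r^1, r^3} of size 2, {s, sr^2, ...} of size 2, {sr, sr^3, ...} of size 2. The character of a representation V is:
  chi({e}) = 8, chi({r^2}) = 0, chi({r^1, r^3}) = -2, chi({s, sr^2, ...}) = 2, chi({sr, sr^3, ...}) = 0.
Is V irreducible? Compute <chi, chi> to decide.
Not irreducible (reducible): <chi, chi> = 10 > 1.

Reasoning: <chi, chi> = (1/|G|) sum_C |C| * |chi(C)|^2 = (1/8)[1*|8|^2 + 1*|0|^2 + 2*|-2|^2 + 2*|2|^2 + 2*|0|^2]
  = (1/8)[(64) + (0) + (8) + (8) + (0)] = 80/8 = 10.
A character is irreducible iff <chi, chi> = 1, so this representation is reducible.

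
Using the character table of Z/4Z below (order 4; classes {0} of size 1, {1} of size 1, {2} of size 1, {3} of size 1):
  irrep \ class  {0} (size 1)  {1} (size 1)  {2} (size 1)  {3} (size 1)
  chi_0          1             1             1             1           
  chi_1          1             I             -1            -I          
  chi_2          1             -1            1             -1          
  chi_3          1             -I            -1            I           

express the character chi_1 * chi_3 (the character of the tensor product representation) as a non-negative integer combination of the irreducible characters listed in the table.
chi_1 tensor chi_3 = chi_0 (all other irreducibles have multiplicity 0).

Details: The character of a tensor product is the pointwise product (chi_1 * chi_3)(C) = chi_1(C) * chi_3(C):
  {0}: (1)*(1), {1}: (I)*(-I), {2}: (-1)*(-1), {3}: (-I)*(I)
so (chi_1 * chi_3) takes values
  {0} -> 1, {1} -> 1, {2} -> 1, {3} -> 1.
Now take the inner product of this character with each irreducible chi from the table, <chi_1*chi_3, chi> = (1/4) sum_C |C| (chi_1*chi_3)(C) conj(chi(C)):
  <chi_1*chi_3, chi_0> = (1/4)[1*(1)*conj(1) + 1*(1)*conj(1) + 1*(1)*conj(1) + 1*(1)*conj(1)]
      = (1/4)[(1) + (1) + (1) + (1)] = 4/4 = 1
  <chi_1*chi_3, chi_1> = (1/4)[1*(1)*conj(1) + 1*(1)*conj(I) + 1*(1)*conj(-1) + 1*(1)*conj(-I)]
      = (1/4)[(1) + (-I) + (-1) + (I)] = 0/4 = 0
  <chi_1*chi_3, chi_2> = (1/4)[1*(1)*conj(1) + 1*(1)*conj(-1) + 1*(1)*conj(1) + 1*(1)*conj(-1)]
      = (1/4)[(1) + (-1) + (1) + (-1)] = 0/4 = 0
  <chi_1*chi_3, chi_3> = (1/4)[1*(1)*conj(1) + 1*(1)*conj(-I) + 1*(1)*conj(-1) + 1*(1)*conj(I)]
      = (1/4)[(1) + (I) + (-1) + (-I)] = 0/4 = 0
(Exp terms are combined using exp(i*s)*conj(exp(i*t)) = exp(i*(s-t)), and sums of them are collapsed using the identity that for every m > 1 the m distinct m-th roots of unity sum to 0, e.g. 1 + exp(2*I*pi/3) + exp(-2*I*pi/3) = 0.)
Hence the multiplicities are chi_0: 1. Dimension check: dim(chi_1)*dim(chi_3) = 1*1 = 1 and sum (mult * dim) = 1*1 = 1.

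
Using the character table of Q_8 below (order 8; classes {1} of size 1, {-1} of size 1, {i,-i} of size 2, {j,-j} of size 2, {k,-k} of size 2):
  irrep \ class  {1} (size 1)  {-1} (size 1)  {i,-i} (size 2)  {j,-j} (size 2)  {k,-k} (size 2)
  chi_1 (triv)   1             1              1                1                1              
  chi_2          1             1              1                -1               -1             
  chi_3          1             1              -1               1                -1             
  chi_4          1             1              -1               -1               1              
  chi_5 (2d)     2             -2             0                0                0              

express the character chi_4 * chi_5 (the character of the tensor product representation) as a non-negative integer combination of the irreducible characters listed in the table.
chi_4 tensor chi_5 = chi_5 (all other irreducibles have multiplicity 0).

Solution. The character of a tensor product is the pointwise product (chi_4 * chi_5)(C) = chi_4(C) * chi_5(C):
  {1}: (1)*(2), {-1}: (1)*(-2), {i,-i}: (-1)*(0), {j,-j}: (-1)*(0), {k,-k}: (1)*(0)
so (chi_4 * chi_5) takes values
  {1} -> 2, {-1} -> -2, {i,-i} -> 0, {j,-j} -> 0, {k,-k} -> 0.
Now take the inner product of this character with each irreducible chi from the table, <chi_4*chi_5, chi> = (1/8) sum_C |C| (chi_4*chi_5)(C) conj(chi(C)):
  <chi_4*chi_5, chi_1> = (1/8)[1*(2)*conj(1) + 1*(-2)*conj(1) + 2*(0)*conj(1) + 2*(0)*conj(1) + 2*(0)*conj(1)]
      = (1/8)[(2) + (-2) + (0) + (0) + (0)] = 0/8 = 0
  <chi_4*chi_5, chi_2> = (1/8)[1*(2)*conj(1) + 1*(-2)*conj(1) + 2*(0)*conj(1) + 2*(0)*conj(-1) + 2*(0)*conj(-1)]
      = (1/8)[(2) + (-2) + (0) + (0) + (0)] = 0/8 = 0
  <chi_4*chi_5, chi_3> = (1/8)[1*(2)*conj(1) + 1*(-2)*conj(1) + 2*(0)*conj(-1) + 2*(0)*conj(1) + 2*(0)*conj(-1)]
      = (1/8)[(2) + (-2) + (0) + (0) + (0)] = 0/8 = 0
  <chi_4*chi_5, chi_4> = (1/8)[1*(2)*conj(1) + 1*(-2)*conj(1) + 2*(0)*conj(-1) + 2*(0)*conj(-1) + 2*(0)*conj(1)]
      = (1/8)[(2) + (-2) + (0) + (0) + (0)] = 0/8 = 0
  <chi_4*chi_5, chi_5> = (1/8)[1*(2)*conj(2) + 1*(-2)*conj(-2) + 2*(0)*conj(0) + 2*(0)*conj(0) + 2*(0)*conj(0)]
      = (1/8)[(4) + (4) + (0) + (0) + (0)] = 8/8 = 1
Hence the multiplicities are chi_5: 1. Dimension check: dim(chi_4)*dim(chi_5) = 1*2 = 2 and sum (mult * dim) = 1*2 = 2.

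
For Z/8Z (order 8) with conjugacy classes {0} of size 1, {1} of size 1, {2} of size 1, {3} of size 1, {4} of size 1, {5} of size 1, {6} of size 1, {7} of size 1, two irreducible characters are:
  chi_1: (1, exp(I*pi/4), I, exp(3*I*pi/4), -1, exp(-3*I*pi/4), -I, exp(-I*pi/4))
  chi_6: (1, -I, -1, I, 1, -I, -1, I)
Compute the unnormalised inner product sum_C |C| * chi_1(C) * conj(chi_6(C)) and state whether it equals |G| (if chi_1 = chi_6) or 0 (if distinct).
Sum = 0; so <chi_1, chi_6> = 0 (distinct irreducibles are orthogonal).

Proof sketch: Compute term by term over conjugacy classes (|C| * chi_1(C) * conj(chi_6(C))):
  1*(1)*conj(1) + 1*(exp(I*pi/4))*conj(-I) + 1*(I)*conj(-1) + 1*(exp(3*I*pi/4))*conj(I) + 1*(-1)*conj(1) + 1*(exp(-3*I*pi/4))*conj(-I) + 1*(-I)*conj(-1) + 1*(exp(-I*pi/4))*conj(I)
  = (1) + (exp(3*I*pi/4)) + (-I) + (-exp(-3*I*pi/4)) + (-1) + (exp(-I*pi/4)) + (I) + (-exp(I*pi/4))
  = 0.
(Exp terms are combined using exp(i*s)*conj(exp(i*t)) = exp(i*(s-t)), and sums of them are collapsed using the identity that for every m > 1 the m distinct m-th roots of unity sum to 0, e.g. 1 + exp(2*I*pi/3) + exp(-2*I*pi/3) = 0.)
Dividing by |G| = 8 gives 0/8 = 0, matching the row-orthogonality relation <chi_1, chi_6> = [chi_1 = chi_6].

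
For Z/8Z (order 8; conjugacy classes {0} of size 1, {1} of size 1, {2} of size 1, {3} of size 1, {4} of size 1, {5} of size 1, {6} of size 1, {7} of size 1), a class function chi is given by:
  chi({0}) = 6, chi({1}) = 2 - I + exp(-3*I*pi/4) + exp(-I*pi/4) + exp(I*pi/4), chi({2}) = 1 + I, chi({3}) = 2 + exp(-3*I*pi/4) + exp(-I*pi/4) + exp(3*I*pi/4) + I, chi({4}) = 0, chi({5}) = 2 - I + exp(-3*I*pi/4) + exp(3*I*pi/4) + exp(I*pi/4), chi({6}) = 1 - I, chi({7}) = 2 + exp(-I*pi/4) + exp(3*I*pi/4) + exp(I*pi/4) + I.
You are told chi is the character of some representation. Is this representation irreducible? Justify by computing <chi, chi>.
Not irreducible (reducible): <chi, chi> = 8 > 1.

Derivation: <chi, chi> = (1/|G|) sum_C |C| * |chi(C)|^2 = (1/8)[1*|6|^2 + 1*|2 - I + exp(-3*I*pi/4) + exp(-I*pi/4) + exp(I*pi/4)|^2 + 1*|1 + I|^2 + 1*|2 + exp(-3*I*pi/4) + exp(-I*pi/4) + exp(3*I*pi/4) + I|^2 + 1*|0|^2 + 1*|2 - I + exp(-3*I*pi/4) + exp(3*I*pi/4) + exp(I*pi/4)|^2 + 1*|1 - I|^2 + 1*|2 + exp(-I*pi/4) + exp(3*I*pi/4) + exp(I*pi/4) + I|^2]
  = (1/8)[(36) + (6 + 5*exp(-I*pi/4) + exp(-3*I*pi/4) + 2*exp(3*I*pi/4) + 4*exp(I*pi/4)) + (2) + (6 + 4*exp(-3*I*pi/4) + 2*exp(-I*pi/4) + exp(I*pi/4) + 5*exp(3*I*pi/4)) + (0) + (6 + 4*exp(-3*I*pi/4) + 2*exp(-I*pi/4) + exp(I*pi/4) + 5*exp(3*I*pi/4)) + (2) + (6 + 5*exp(-I*pi/4) + exp(-3*I*pi/4) + 2*exp(3*I*pi/4) + 4*exp(I*pi/4))] = 64/8 = 8.
(Exp terms are combined using exp(i*s)*conj(exp(i*t)) = exp(i*(s-t)), and sums of them are collapsed using the identity that for every m > 1 the m distinct m-th roots of unity sum to 0, e.g. 1 + exp(2*I*pi/3) + exp(-2*I*pi/3) = 0.)
A character is irreducible iff <chi, chi> = 1, so this representation is reducible.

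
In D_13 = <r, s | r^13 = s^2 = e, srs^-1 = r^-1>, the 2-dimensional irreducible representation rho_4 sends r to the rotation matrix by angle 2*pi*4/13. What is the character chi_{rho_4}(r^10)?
chi_{rho_4}(r^10) = 2*cos(2*pi*4*10/13) = 2*cos(80*pi/13)

Working: rho_4(r^10) is rotation by angle 2*pi*4*10/13, whose trace is 2*cos(2*pi*4*10/13) = 2*cos(80*pi/13).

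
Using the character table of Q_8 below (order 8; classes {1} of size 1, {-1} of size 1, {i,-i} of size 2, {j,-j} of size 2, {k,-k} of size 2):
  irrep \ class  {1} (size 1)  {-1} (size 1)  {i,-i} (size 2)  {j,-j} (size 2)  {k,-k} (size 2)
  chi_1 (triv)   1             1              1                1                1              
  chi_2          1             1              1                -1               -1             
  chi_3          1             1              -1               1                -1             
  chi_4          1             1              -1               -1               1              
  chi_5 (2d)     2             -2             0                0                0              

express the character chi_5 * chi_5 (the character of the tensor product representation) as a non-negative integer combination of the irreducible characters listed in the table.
chi_5 tensor chi_5 = chi_1 + chi_2 + chi_3 + chi_4 (all other irreducibles have multiplicity 0).

Explanation: The character of a tensor product is the pointwise product (chi_5 * chi_5)(C) = chi_5(C) * chi_5(C):
  {1}: (2)*(2), {-1}: (-2)*(-2), {i,-i}: (0)*(0), {j,-j}: (0)*(0), {k,-k}: (0)*(0)
so (chi_5 * chi_5) takes values
  {1} -> 4, {-1} -> 4, {i,-i} -> 0, {j,-j} -> 0, {k,-k} -> 0.
Now take the inner product of this character with each irreducible chi from the table, <chi_5*chi_5, chi> = (1/8) sum_C |C| (chi_5*chi_5)(C) conj(chi(C)):
  <chi_5*chi_5, chi_1> = (1/8)[1*(4)*conj(1) + 1*(4)*conj(1) + 2*(0)*conj(1) + 2*(0)*conj(1) + 2*(0)*conj(1)]
      = (1/8)[(4) + (4) + (0) + (0) + (0)] = 8/8 = 1
  <chi_5*chi_5, chi_2> = (1/8)[1*(4)*conj(1) + 1*(4)*conj(1) + 2*(0)*conj(1) + 2*(0)*conj(-1) + 2*(0)*conj(-1)]
      = (1/8)[(4) + (4) + (0) + (0) + (0)] = 8/8 = 1
  <chi_5*chi_5, chi_3> = (1/8)[1*(4)*conj(1) + 1*(4)*conj(1) + 2*(0)*conj(-1) + 2*(0)*conj(1) + 2*(0)*conj(-1)]
      = (1/8)[(4) + (4) + (0) + (0) + (0)] = 8/8 = 1
  <chi_5*chi_5, chi_4> = (1/8)[1*(4)*conj(1) + 1*(4)*conj(1) + 2*(0)*conj(-1) + 2*(0)*conj(-1) + 2*(0)*conj(1)]
      = (1/8)[(4) + (4) + (0) + (0) + (0)] = 8/8 = 1
  <chi_5*chi_5, chi_5> = (1/8)[1*(4)*conj(2) + 1*(4)*conj(-2) + 2*(0)*conj(0) + 2*(0)*conj(0) + 2*(0)*conj(0)]
      = (1/8)[(8) + (-8) + (0) + (0) + (0)] = 0/8 = 0
Hence the multiplicities are chi_1: 1, chi_2: 1, chi_3: 1, chi_4: 1. Dimension check: dim(chi_5)*dim(chi_5) = 2*2 = 4 and sum (mult * dim) = 1*1 + 1*1 + 1*1 + 1*1 = 4.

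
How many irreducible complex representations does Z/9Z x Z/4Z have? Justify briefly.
36

Solution. The number of irreducible complex representations of a finite group equals its number of conjugacy classes. Z/9Z x Z/4Z is abelian of order 36, so every element is its own conjugacy class: 36 classes, so Z/9Z x Z/4Z (order 36) has exactly 36 irreducible complex representations.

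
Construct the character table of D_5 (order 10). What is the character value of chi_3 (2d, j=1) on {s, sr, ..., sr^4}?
Conjugacy classes: {e} of size 1, {r^1, r^4} of size 2, {r^2, r^3} of size 2, {s, sr, ..., sr^4} of size 5.
Character table:
  irrep \ class              {e} (size 1)  {r^1, r^4} (size 2)  {r^2, r^3} (size 2)  {s, sr, ..., sr^4} (size 5)
  chi_1 (triv)               1             1                    1                    1                          
  chi_2 (sign: r->1, s->-1)  1             1                    1                    -1                         
  chi_3 (2d, j=1)            2             -1/2 + sqrt(5)/2     -sqrt(5)/2 - 1/2     0                          
  chi_4 (2d, j=2)            2             -sqrt(5)/2 - 1/2     -1/2 + sqrt(5)/2     0                          

Spot check: chi_3 (2d, j=1) on {s, sr, ..., sr^4} = 0.

Proof sketch: D_5 has order 2*5 = 10 with 4 conjugacy classes, hence 4 irreducibles. Sum of squared dims 1 + 1 + 4 + 4 = 10 = |G|. Linear characters come from the abelianisation; the 2-dimensional irreps have character r^k -> 2*cos(2*pi*j*k/5), reflections -> 0.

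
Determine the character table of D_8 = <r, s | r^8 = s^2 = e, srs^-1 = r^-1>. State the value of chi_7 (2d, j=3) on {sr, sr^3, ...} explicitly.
Conjugacy classes: {e} of size 1, {r^4} of size 1, {r^1, r^7} of size 2, {r^2, r^6} of size 2, {r^3, r^5} of size 2, {s, sr^2, ...} of size 4, {sr, sr^3, ...} of size 4.
Character table:
  irrep \ class              {e} (size 1)  {r^4} (size 1)  {r^1, r^7} (size 2)  {r^2, r^6} (size 2)  {r^3, r^5} (size 2)  {s, sr^2, ...} (size 4)  {sr, sr^3, ...} (size 4)
  chi_1 (triv)               1             1               1                    1                    1                    1                        1                       
  chi_2 (sign: r->1, s->-1)  1             1               1                    1                    1                    -1                       -1                      
  chi_3 (r->-1, s->1)        1             1               -1                   1                    -1                   1                        -1                      
  chi_4 (r->-1, s->-1)       1             1               -1                   1                    -1                   -1                       1                       
  chi_5 (2d, j=1)            2             -2              sqrt(2)              0                    -sqrt(2)             0                        0                       
  chi_6 (2d, j=2)            2             2               0                    -2                   0                    0                        0                       
  chi_7 (2d, j=3)            2             -2              -sqrt(2)             0                    sqrt(2)              0                        0                       

Spot check: chi_7 (2d, j=3) on {sr, sr^3, ...} = 0.

Details: D_8 has order 2*8 = 16 with 7 conjugacy classes, hence 7 irreducibles. Sum of squared dims 1 + 1 + 1 + 1 + 4 + 4 + 4 = 16 = |G|. Linear characters come from the abelianisation; the 2-dimensional irreps have character r^k -> 2*cos(2*pi*j*k/8), reflections -> 0.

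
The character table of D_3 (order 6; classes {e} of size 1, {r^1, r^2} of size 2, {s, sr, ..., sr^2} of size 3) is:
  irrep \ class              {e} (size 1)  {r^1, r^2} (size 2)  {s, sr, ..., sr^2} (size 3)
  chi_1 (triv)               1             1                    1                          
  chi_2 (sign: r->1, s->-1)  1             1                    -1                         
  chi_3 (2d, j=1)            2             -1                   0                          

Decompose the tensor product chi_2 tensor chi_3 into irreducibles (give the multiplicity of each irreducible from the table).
chi_2 tensor chi_3 = chi_3 (all other irreducibles have multiplicity 0).

Proof sketch: The character of a tensor product is the pointwise product (chi_2 * chi_3)(C) = chi_2(C) * chi_3(C):
  {e}: (1)*(2), {r^1, r^2}: (1)*(-1), {s, sr, ..., sr^2}: (-1)*(0)
so (chi_2 * chi_3) takes values
  {e} -> 2, {r^1, r^2} -> -1, {s, sr, ..., sr^2} -> 0.
Now take the inner product of this character with each irreducible chi from the table, <chi_2*chi_3, chi> = (1/6) sum_C |C| (chi_2*chi_3)(C) conj(chi(C)):
  <chi_2*chi_3, chi_1> = (1/6)[1*(2)*conj(1) + 2*(-1)*conj(1) + 3*(0)*conj(1)]
      = (1/6)[(2) + (-2) + (0)] = 0/6 = 0
  <chi_2*chi_3, chi_2> = (1/6)[1*(2)*conj(1) + 2*(-1)*conj(1) + 3*(0)*conj(-1)]
      = (1/6)[(2) + (-2) + (0)] = 0/6 = 0
  <chi_2*chi_3, chi_3> = (1/6)[1*(2)*conj(2) + 2*(-1)*conj(-1) + 3*(0)*conj(0)]
      = (1/6)[(4) + (2) + (0)] = 6/6 = 1
Hence the multiplicities are chi_3: 1. Dimension check: dim(chi_2)*dim(chi_3) = 1*2 = 2 and sum (mult * dim) = 1*2 = 2.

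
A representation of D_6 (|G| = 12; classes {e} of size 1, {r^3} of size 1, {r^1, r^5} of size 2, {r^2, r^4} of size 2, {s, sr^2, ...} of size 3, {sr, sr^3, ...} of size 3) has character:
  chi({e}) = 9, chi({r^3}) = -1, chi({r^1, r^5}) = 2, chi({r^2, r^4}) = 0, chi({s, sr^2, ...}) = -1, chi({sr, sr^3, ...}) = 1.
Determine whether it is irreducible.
Not irreducible (reducible): <chi, chi> = 8 > 1.

<chi, chi> = (1/|G|) sum_C |C| * |chi(C)|^2 = (1/12)[1*|9|^2 + 1*|-1|^2 + 2*|2|^2 + 2*|0|^2 + 3*|-1|^2 + 3*|1|^2]
  = (1/12)[(81) + (1) + (8) + (0) + (3) + (3)] = 96/12 = 8.
A character is irreducible iff <chi, chi> = 1, so this representation is reducible.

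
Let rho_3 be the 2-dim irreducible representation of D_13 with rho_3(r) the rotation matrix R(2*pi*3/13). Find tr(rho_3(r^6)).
chi_{rho_3}(r^6) = 2*cos(2*pi*3*6/13) = -2*cos(3*pi/13)

Proof sketch: rho_3(r^6) is rotation by angle 2*pi*3*6/13, whose trace is 2*cos(2*pi*3*6/13) = -2*cos(3*pi/13).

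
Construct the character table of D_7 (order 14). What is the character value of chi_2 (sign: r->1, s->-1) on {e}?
Conjugacy classes: {e} of size 1, {r^1, r^6} of size 2, {r^2, r^5} of size 2, {r^3, r^4} of size 2, {s, sr, ..., sr^6} of size 7.
Character table:
  irrep \ class              {e} (size 1)  {r^1, r^6} (size 2)  {r^2, r^5} (size 2)  {r^3, r^4} (size 2)  {s, sr, ..., sr^6} (size 7)
  chi_1 (triv)               1             1                    1                    1                    1                          
  chi_2 (sign: r->1, s->-1)  1             1                    1                    1                    -1                         
  chi_3 (2d, j=1)            2             2*cos(2*pi/7)        -2*cos(3*pi/7)       -2*cos(pi/7)         0                          
  chi_4 (2d, j=2)            2             -2*cos(3*pi/7)       -2*cos(pi/7)         2*cos(2*pi/7)        0                          
  chi_5 (2d, j=3)            2             -2*cos(pi/7)         2*cos(2*pi/7)        -2*cos(3*pi/7)       0                          

Spot check: chi_2 (sign: r->1, s->-1) on {e} = 1.

Proof sketch: D_7 has order 2*7 = 14 with 5 conjugacy classes, hence 5 irreducibles. Sum of squared dims 1 + 1 + 4 + 4 + 4 = 14 = |G|. Linear characters come from the abelianisation; the 2-dimensional irreps have character r^k -> 2*cos(2*pi*j*k/7), reflections -> 0.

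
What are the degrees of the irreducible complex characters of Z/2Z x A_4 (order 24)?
Dimensions: 1, 1, 1, 1, 1, 1, 3, 3

Justification: There are 8 irreducibles (= number of conjugacy classes). Their dimensions d_i satisfy sum d_i^2 = |G| = 24: 1 + 1 + 1 + 1 + 1 + 1 + 9 + 9 = 24. (For the product with Z/2Z: each of the 2 1-dim characters of Z/2Z tensors with each irrep of A_4, giving 2 copies of each A_4-dimension.)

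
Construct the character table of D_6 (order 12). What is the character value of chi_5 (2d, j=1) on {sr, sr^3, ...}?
Conjugacy classes: {e} of size 1, {r^3} of size 1, {r^1, r^5} of size 2, {r^2, r^4} of size 2, {s, sr^2, ...} of size 3, {sr, sr^3, ...} of size 3.
Character table:
  irrep \ class              {e} (size 1)  {r^3} (size 1)  {r^1, r^5} (size 2)  {r^2, r^4} (size 2)  {s, sr^2, ...} (size 3)  {sr, sr^3, ...} (size 3)
  chi_1 (triv)               1             1               1                    1                    1                        1                       
  chi_2 (sign: r->1, s->-1)  1             1               1                    1                    -1                       -1                      
  chi_3 (r->-1, s->1)        1             -1              -1                   1                    1                        -1                      
  chi_4 (r->-1, s->-1)       1             -1              -1                   1                    -1                       1                       
  chi_5 (2d, j=1)            2             -2              1                    -1                   0                        0                       
  chi_6 (2d, j=2)            2             2               -1                   -1                   0                        0                       

Spot check: chi_5 (2d, j=1) on {sr, sr^3, ...} = 0.

Why: D_6 has order 2*6 = 12 with 6 conjugacy classes, hence 6 irreducibles. Sum of squared dims 1 + 1 + 1 + 1 + 4 + 4 = 12 = |G|. Linear characters come from the abelianisation; the 2-dimensional irreps have character r^k -> 2*cos(2*pi*j*k/6), reflections -> 0.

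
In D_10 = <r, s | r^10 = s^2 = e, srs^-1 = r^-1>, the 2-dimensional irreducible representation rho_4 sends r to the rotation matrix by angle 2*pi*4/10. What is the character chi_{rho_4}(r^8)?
chi_{rho_4}(r^8) = 2*cos(2*pi*4*8/10) = -1/2 + sqrt(5)/2

Why: rho_4(r^8) is rotation by angle 2*pi*4*8/10, whose trace is 2*cos(2*pi*4*8/10) = -1/2 + sqrt(5)/2.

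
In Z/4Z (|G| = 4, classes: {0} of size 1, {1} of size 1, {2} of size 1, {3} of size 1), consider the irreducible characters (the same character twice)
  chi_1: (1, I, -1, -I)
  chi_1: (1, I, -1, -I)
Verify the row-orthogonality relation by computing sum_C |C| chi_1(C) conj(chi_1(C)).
Sum = 4 = |G| = 4; so <chi_1, chi_1> = 1 (norm-1 confirms irreducibility).

Reasoning: Compute term by term over conjugacy classes (|C| * chi_1(C) * conj(chi_1(C))):
  1*(1)*conj(1) + 1*(I)*conj(I) + 1*(-1)*conj(-1) + 1*(-I)*conj(-I)
  = (1) + (1) + (1) + (1)
  = 4.
(Exp terms are combined using exp(i*s)*conj(exp(i*t)) = exp(i*(s-t)), and sums of them are collapsed using the identity that for every m > 1 the m distinct m-th roots of unity sum to 0, e.g. 1 + exp(2*I*pi/3) + exp(-2*I*pi/3) = 0.)
Dividing by |G| = 4 gives 4/4 = 1, matching the row-orthogonality relation <chi_1, chi_1> = [chi_1 = chi_1].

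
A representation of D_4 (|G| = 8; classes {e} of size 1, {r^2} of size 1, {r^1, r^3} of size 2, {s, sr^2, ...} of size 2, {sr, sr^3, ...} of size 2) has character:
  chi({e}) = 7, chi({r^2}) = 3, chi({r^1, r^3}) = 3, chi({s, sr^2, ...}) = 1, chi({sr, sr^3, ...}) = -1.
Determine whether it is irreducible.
Not irreducible (reducible): <chi, chi> = 10 > 1.

Justification: <chi, chi> = (1/|G|) sum_C |C| * |chi(C)|^2 = (1/8)[1*|7|^2 + 1*|3|^2 + 2*|3|^2 + 2*|1|^2 + 2*|-1|^2]
  = (1/8)[(49) + (9) + (18) + (2) + (2)] = 80/8 = 10.
A character is irreducible iff <chi, chi> = 1, so this representation is reducible.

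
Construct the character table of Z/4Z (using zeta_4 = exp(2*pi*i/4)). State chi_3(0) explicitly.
Character table of Z/4Z (irreps indexed chi_0,...,chi_3 with chi_k(m) = zeta_4^(k*m), zeta_4 = exp(2*pi*i/4)):
  irrep \ class  {0} (size 1)  {1} (size 1)  {2} (size 1)  {3} (size 1)
  chi_0          1             1             1             1           
  chi_1          1             I             -1            -I          
  chi_2          1             -1            1             -1          
  chi_3          1             -I            -1            I           

Spot check: chi_3(0) = zeta_4^(3*0) = zeta_4^0 = 1.

Working: Z/4Z is abelian, so all 4 irreducible complex representations are 1-dimensional. They are given by chi_k(m) = zeta_4^(k*m) for k = 0,...,3. Row orthogonality: sum_m chi_k(m) conj(chi_l(m)) = 4 * [k = l].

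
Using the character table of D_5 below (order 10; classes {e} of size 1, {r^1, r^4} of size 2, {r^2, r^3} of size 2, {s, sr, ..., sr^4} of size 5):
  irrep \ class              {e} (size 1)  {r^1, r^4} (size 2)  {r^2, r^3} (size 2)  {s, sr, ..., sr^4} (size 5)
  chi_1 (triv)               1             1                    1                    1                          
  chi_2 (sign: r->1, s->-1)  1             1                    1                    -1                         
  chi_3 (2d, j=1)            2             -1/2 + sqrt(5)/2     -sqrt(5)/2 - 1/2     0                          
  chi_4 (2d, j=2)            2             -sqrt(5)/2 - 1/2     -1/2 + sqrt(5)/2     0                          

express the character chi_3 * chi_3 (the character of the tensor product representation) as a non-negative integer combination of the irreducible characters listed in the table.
chi_3 tensor chi_3 = chi_1 + chi_2 + chi_4 (all other irreducibles have multiplicity 0).

Argument: The character of a tensor product is the pointwise product (chi_3 * chi_3)(C) = chi_3(C) * chi_3(C):
  {e}: (2)*(2), {r^1, r^4}: (-1/2 + sqrt(5)/2)*(-1/2 + sqrt(5)/2), {r^2, r^3}: (-sqrt(5)/2 - 1/2)*(-sqrt(5)/2 - 1/2), {s, sr, ..., sr^4}: (0)*(0)
so (chi_3 * chi_3) takes values
  {e} -> 4, {r^1, r^4} -> 3/2 - sqrt(5)/2, {r^2, r^3} -> sqrt(5)/2 + 3/2, {s, sr, ..., sr^4} -> 0.
Now take the inner product of this character with each irreducible chi from the table, <chi_3*chi_3, chi> = (1/10) sum_C |C| (chi_3*chi_3)(C) conj(chi(C)):
  <chi_3*chi_3, chi_1> = (1/10)[1*(4)*conj(1) + 2*(3/2 - sqrt(5)/2)*conj(1) + 2*(sqrt(5)/2 + 3/2)*conj(1) + 5*(0)*conj(1)]
      = (1/10)[(4) + (3 - sqrt(5)) + (sqrt(5) + 3) + (0)] = 10/10 = 1
  <chi_3*chi_3, chi_2> = (1/10)[1*(4)*conj(1) + 2*(3/2 - sqrt(5)/2)*conj(1) + 2*(sqrt(5)/2 + 3/2)*conj(1) + 5*(0)*conj(-1)]
      = (1/10)[(4) + (3 - sqrt(5)) + (sqrt(5) + 3) + (0)] = 10/10 = 1
  <chi_3*chi_3, chi_3> = (1/10)[1*(4)*conj(2) + 2*(3/2 - sqrt(5)/2)*conj(-1/2 + sqrt(5)/2) + 2*(sqrt(5)/2 + 3/2)*conj(-sqrt(5)/2 - 1/2) + 5*(0)*conj(0)]
      = (1/10)[(8) + (-4 + 2*sqrt(5)) + (-2*sqrt(5) - 4) + (0)] = 0/10 = 0
  <chi_3*chi_3, chi_4> = (1/10)[1*(4)*conj(2) + 2*(3/2 - sqrt(5)/2)*conj(-sqrt(5)/2 - 1/2) + 2*(sqrt(5)/2 + 3/2)*conj(-1/2 + sqrt(5)/2) + 5*(0)*conj(0)]
      = (1/10)[(8) + (1 - sqrt(5)) + (1 + sqrt(5)) + (0)] = 10/10 = 1
Hence the multiplicities are chi_1: 1, chi_2: 1, chi_4: 1. Dimension check: dim(chi_3)*dim(chi_3) = 2*2 = 4 and sum (mult * dim) = 1*1 + 1*1 + 1*2 = 4.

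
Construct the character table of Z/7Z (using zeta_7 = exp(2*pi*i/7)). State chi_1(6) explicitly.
Character table of Z/7Z (irreps indexed chi_0,...,chi_6 with chi_k(m) = zeta_7^(k*m), zeta_7 = exp(2*pi*i/7)):
  irrep \ class  {0} (size 1)  {1} (size 1)    {2} (size 1)    {3} (size 1)    {4} (size 1)    {5} (size 1)    {6} (size 1)  
  chi_0          1             1               1               1               1               1               1             
  chi_1          1             exp(2*I*pi/7)   exp(4*I*pi/7)   exp(6*I*pi/7)   exp(-6*I*pi/7)  exp(-4*I*pi/7)  exp(-2*I*pi/7)
  chi_2          1             exp(4*I*pi/7)   exp(-6*I*pi/7)  exp(-2*I*pi/7)  exp(2*I*pi/7)   exp(6*I*pi/7)   exp(-4*I*pi/7)
  chi_3          1             exp(6*I*pi/7)   exp(-2*I*pi/7)  exp(4*I*pi/7)   exp(-4*I*pi/7)  exp(2*I*pi/7)   exp(-6*I*pi/7)
  chi_4          1             exp(-6*I*pi/7)  exp(2*I*pi/7)   exp(-4*I*pi/7)  exp(4*I*pi/7)   exp(-2*I*pi/7)  exp(6*I*pi/7) 
  chi_5          1             exp(-4*I*pi/7)  exp(6*I*pi/7)   exp(2*I*pi/7)   exp(-2*I*pi/7)  exp(-6*I*pi/7)  exp(4*I*pi/7) 
  chi_6          1             exp(-2*I*pi/7)  exp(-4*I*pi/7)  exp(-6*I*pi/7)  exp(6*I*pi/7)   exp(4*I*pi/7)   exp(2*I*pi/7) 

Spot check: chi_1(6) = zeta_7^(1*6) = zeta_7^6 = exp(-2*I*pi/7).

Working: Z/7Z is abelian, so all 7 irreducible complex representations are 1-dimensional. They are given by chi_k(m) = zeta_7^(k*m) for k = 0,...,6. Row orthogonality: sum_m chi_k(m) conj(chi_l(m)) = 7 * [k = l].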